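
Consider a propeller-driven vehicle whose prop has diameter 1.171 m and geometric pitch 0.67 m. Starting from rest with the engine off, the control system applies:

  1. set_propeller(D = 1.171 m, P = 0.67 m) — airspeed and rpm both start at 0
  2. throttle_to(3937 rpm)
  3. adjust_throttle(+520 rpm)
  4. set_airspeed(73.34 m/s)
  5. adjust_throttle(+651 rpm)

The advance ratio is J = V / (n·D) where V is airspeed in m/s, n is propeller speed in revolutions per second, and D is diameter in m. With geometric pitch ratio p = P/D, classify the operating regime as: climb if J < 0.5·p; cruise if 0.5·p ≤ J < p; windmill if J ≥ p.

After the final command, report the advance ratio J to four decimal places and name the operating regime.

J = 0.7357, regime = windmill

set_propeller: D = 1.171 m, P = 0.67 m (p = P/D = 0.572161); state ← (V=0, rpm=0)
throttle_to(3937): rpm ← 3937
adjust_throttle(+520): rpm ← 3937 +520 = 4457
set_airspeed(73.34): V ← 73.34 m/s
adjust_throttle(+651): rpm ← 4457 +651 = 5108
final state: V = 73.34 m/s, rpm = 5108 → n = rpm/60 = 85.133333 rev/s
J = V / (n·D) = 73.34 / (85.133333 × 1.171) = 0.735672
regime bands: climb J<0.2861 | cruise [0.2861, 0.5722) | windmill J≥0.5722
J = 0.7357 → windmill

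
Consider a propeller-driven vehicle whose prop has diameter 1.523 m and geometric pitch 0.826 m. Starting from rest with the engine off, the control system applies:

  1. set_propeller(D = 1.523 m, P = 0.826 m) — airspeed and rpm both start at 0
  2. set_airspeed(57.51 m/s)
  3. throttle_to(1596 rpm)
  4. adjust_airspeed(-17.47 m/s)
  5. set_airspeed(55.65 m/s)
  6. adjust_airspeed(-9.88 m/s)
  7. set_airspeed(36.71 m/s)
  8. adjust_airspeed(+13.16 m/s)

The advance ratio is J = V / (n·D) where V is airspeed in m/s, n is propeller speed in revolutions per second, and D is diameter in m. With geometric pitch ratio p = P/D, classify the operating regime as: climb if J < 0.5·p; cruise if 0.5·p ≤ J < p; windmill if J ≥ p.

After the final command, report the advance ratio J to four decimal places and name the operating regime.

set_propeller: D = 1.523 m, P = 0.826 m (p = P/D = 0.542351); state ← (V=0, rpm=0)
set_airspeed(57.51): V ← 57.51 m/s
throttle_to(1596): rpm ← 1596
adjust_airspeed(-17.47): V ← 57.51 -17.47 = 40.04 m/s
set_airspeed(55.65): V ← 55.65 m/s
adjust_airspeed(-9.88): V ← 55.65 -9.88 = 45.77 m/s
set_airspeed(36.71): V ← 36.71 m/s
adjust_airspeed(+13.16): V ← 36.71 +13.16 = 49.87 m/s
final state: V = 49.87 m/s, rpm = 1596 → n = rpm/60 = 26.600000 rev/s
J = V / (n·D) = 49.87 / (26.600000 × 1.523) = 1.230999
regime bands: climb J<0.2712 | cruise [0.2712, 0.5424) | windmill J≥0.5424
J = 1.2310 → windmill

J = 1.2310, regime = windmill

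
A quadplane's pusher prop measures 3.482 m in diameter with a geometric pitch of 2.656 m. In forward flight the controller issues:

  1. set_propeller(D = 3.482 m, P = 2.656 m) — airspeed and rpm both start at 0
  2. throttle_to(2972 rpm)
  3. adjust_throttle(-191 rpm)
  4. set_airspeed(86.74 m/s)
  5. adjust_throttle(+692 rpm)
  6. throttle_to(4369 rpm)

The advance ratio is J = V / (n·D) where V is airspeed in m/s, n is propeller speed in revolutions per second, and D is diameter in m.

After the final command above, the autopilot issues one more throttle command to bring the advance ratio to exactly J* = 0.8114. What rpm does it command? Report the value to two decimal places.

set_propeller: D = 3.482 m, P = 2.656 m (p = P/D = 0.762780); state ← (V=0, rpm=0)
throttle_to(2972): rpm ← 2972
adjust_throttle(-191): rpm ← 2972 -191 = 2781
set_airspeed(86.74): V ← 86.74 m/s
adjust_throttle(+692): rpm ← 2781 +692 = 3473
throttle_to(4369): rpm ← 4369
final state: V = 86.74 m/s, rpm = 4369 → n = rpm/60 = 72.816667 rev/s
target J* = 0.8114; solve J* = V/(n·D) for n: n = V/(J*·D) = 86.74/(0.8114 × 3.482) = 30.701221 rev/s
rpm = 60·n = 1842.073259

rpm = 1842.07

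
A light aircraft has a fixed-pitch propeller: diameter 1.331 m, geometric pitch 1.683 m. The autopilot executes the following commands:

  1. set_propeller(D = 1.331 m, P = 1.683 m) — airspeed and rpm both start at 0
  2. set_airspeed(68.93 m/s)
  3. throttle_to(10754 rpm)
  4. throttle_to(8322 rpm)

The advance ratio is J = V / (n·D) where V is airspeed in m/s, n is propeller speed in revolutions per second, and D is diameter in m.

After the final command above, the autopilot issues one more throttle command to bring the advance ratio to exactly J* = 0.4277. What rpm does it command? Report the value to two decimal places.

rpm = 7265.11

set_propeller: D = 1.331 m, P = 1.683 m (p = P/D = 1.264463); state ← (V=0, rpm=0)
set_airspeed(68.93): V ← 68.93 m/s
throttle_to(10754): rpm ← 10754
throttle_to(8322): rpm ← 8322
final state: V = 68.93 m/s, rpm = 8322 → n = rpm/60 = 138.700000 rev/s
target J* = 0.4277; solve J* = V/(n·D) for n: n = V/(J*·D) = 68.93/(0.4277 × 1.331) = 121.085175 rev/s
rpm = 60·n = 7265.110483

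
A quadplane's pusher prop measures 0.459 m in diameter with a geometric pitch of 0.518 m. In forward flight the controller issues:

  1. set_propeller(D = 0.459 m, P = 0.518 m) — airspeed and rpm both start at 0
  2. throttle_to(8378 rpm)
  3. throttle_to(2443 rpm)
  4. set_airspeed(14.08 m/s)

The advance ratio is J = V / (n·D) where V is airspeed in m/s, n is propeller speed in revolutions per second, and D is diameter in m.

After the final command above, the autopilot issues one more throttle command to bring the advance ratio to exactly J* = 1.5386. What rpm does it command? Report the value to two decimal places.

set_propeller: D = 0.459 m, P = 0.518 m (p = P/D = 1.128540); state ← (V=0, rpm=0)
throttle_to(8378): rpm ← 8378
throttle_to(2443): rpm ← 2443
set_airspeed(14.08): V ← 14.08 m/s
final state: V = 14.08 m/s, rpm = 2443 → n = rpm/60 = 40.716667 rev/s
target J* = 1.5386; solve J* = V/(n·D) for n: n = V/(J*·D) = 14.08/(1.5386 × 0.459) = 19.937203 rev/s
rpm = 60·n = 1196.232208

rpm = 1196.23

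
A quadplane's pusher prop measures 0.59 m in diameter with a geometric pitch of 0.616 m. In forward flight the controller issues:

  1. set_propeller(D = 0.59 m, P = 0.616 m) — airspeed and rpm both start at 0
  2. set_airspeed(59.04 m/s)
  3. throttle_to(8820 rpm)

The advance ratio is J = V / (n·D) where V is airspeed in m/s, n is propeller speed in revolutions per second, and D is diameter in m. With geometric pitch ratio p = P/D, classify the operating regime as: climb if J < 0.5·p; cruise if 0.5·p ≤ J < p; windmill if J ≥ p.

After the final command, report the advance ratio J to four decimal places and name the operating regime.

set_propeller: D = 0.59 m, P = 0.616 m (p = P/D = 1.044068); state ← (V=0, rpm=0)
set_airspeed(59.04): V ← 59.04 m/s
throttle_to(8820): rpm ← 8820
final state: V = 59.04 m/s, rpm = 8820 → n = rpm/60 = 147.000000 rev/s
J = V / (n·D) = 59.04 / (147.000000 × 0.59) = 0.680733
regime bands: climb J<0.5220 | cruise [0.5220, 1.0441) | windmill J≥1.0441
J = 0.6807 → cruise

J = 0.6807, regime = cruise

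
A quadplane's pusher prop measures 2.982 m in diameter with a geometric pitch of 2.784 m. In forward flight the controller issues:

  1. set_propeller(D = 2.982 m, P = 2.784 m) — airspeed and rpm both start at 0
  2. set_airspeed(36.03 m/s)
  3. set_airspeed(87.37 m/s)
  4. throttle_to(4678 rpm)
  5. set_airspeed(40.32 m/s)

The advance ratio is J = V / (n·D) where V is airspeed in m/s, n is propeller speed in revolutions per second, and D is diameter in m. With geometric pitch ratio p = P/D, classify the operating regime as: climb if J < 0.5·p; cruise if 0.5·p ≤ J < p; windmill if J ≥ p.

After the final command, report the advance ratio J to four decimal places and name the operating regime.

set_propeller: D = 2.982 m, P = 2.784 m (p = P/D = 0.933602); state ← (V=0, rpm=0)
set_airspeed(36.03): V ← 36.03 m/s
set_airspeed(87.37): V ← 87.37 m/s
throttle_to(4678): rpm ← 4678
set_airspeed(40.32): V ← 40.32 m/s
final state: V = 40.32 m/s, rpm = 4678 → n = rpm/60 = 77.966667 rev/s
J = V / (n·D) = 40.32 / (77.966667 × 2.982) = 0.173422
regime bands: climb J<0.4668 | cruise [0.4668, 0.9336) | windmill J≥0.9336
J = 0.1734 → climb

J = 0.1734, regime = climb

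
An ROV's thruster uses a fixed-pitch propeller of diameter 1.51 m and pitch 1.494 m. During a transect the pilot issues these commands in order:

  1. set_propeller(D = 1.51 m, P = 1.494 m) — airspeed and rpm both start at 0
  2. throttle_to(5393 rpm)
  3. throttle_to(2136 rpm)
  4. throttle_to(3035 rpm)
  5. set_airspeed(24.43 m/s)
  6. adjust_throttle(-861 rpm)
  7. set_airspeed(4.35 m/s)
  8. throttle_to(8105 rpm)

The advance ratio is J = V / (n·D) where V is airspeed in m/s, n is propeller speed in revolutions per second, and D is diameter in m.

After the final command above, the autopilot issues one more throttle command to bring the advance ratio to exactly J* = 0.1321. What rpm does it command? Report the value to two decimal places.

rpm = 1308.46

set_propeller: D = 1.51 m, P = 1.494 m (p = P/D = 0.989404); state ← (V=0, rpm=0)
throttle_to(5393): rpm ← 5393
throttle_to(2136): rpm ← 2136
throttle_to(3035): rpm ← 3035
set_airspeed(24.43): V ← 24.43 m/s
adjust_throttle(-861): rpm ← 3035 -861 = 2174
set_airspeed(4.35): V ← 4.35 m/s
throttle_to(8105): rpm ← 8105
final state: V = 4.35 m/s, rpm = 8105 → n = rpm/60 = 135.083333 rev/s
target J* = 0.1321; solve J* = V/(n·D) for n: n = V/(J*·D) = 4.35/(0.1321 × 1.51) = 21.807681 rev/s
rpm = 60·n = 1308.460879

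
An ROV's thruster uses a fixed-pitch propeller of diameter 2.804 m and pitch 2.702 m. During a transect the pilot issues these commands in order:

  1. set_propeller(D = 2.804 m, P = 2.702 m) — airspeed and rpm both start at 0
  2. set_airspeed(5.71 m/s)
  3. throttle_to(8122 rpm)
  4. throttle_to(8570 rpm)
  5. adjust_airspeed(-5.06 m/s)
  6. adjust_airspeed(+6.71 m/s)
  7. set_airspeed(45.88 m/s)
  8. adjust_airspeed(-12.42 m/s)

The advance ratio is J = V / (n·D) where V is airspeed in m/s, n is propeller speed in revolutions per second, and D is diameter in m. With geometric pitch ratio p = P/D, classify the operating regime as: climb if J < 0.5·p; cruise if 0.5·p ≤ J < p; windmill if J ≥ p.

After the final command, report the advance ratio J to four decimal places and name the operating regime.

J = 0.0835, regime = climb

set_propeller: D = 2.804 m, P = 2.702 m (p = P/D = 0.963623); state ← (V=0, rpm=0)
set_airspeed(5.71): V ← 5.71 m/s
throttle_to(8122): rpm ← 8122
throttle_to(8570): rpm ← 8570
adjust_airspeed(-5.06): V ← 5.71 -5.06 = 0.65 m/s
adjust_airspeed(+6.71): V ← 0.65 +6.71 = 7.36 m/s
set_airspeed(45.88): V ← 45.88 m/s
adjust_airspeed(-12.42): V ← 45.88 -12.42 = 33.46 m/s
final state: V = 33.46 m/s, rpm = 8570 → n = rpm/60 = 142.833333 rev/s
J = V / (n·D) = 33.46 / (142.833333 × 2.804) = 0.083545
regime bands: climb J<0.4818 | cruise [0.4818, 0.9636) | windmill J≥0.9636
J = 0.0835 → climb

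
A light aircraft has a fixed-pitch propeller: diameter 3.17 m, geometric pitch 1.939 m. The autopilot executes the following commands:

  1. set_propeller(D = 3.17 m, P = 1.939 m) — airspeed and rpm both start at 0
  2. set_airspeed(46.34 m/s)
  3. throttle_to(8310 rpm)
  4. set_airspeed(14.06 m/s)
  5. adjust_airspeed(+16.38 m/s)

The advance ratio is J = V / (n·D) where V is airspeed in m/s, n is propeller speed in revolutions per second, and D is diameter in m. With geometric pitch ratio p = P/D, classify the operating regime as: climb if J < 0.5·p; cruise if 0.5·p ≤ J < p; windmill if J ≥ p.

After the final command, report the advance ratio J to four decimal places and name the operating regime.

set_propeller: D = 3.17 m, P = 1.939 m (p = P/D = 0.611672); state ← (V=0, rpm=0)
set_airspeed(46.34): V ← 46.34 m/s
throttle_to(8310): rpm ← 8310
set_airspeed(14.06): V ← 14.06 m/s
adjust_airspeed(+16.38): V ← 14.06 +16.38 = 30.44 m/s
final state: V = 30.44 m/s, rpm = 8310 → n = rpm/60 = 138.500000 rev/s
J = V / (n·D) = 30.44 / (138.500000 × 3.17) = 0.069332
regime bands: climb J<0.3058 | cruise [0.3058, 0.6117) | windmill J≥0.6117
J = 0.0693 → climb

J = 0.0693, regime = climb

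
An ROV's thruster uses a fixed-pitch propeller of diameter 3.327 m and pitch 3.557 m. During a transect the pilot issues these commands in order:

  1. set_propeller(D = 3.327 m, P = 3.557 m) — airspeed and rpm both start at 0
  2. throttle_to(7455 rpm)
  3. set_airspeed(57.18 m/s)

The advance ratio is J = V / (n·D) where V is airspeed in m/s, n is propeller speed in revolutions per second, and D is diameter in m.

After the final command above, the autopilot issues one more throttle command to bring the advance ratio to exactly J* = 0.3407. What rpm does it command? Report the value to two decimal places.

set_propeller: D = 3.327 m, P = 3.557 m (p = P/D = 1.069131); state ← (V=0, rpm=0)
throttle_to(7455): rpm ← 7455
set_airspeed(57.18): V ← 57.18 m/s
final state: V = 57.18 m/s, rpm = 7455 → n = rpm/60 = 124.250000 rev/s
target J* = 0.3407; solve J* = V/(n·D) for n: n = V/(J*·D) = 57.18/(0.3407 × 3.327) = 50.445127 rev/s
rpm = 60·n = 3026.707598

rpm = 3026.71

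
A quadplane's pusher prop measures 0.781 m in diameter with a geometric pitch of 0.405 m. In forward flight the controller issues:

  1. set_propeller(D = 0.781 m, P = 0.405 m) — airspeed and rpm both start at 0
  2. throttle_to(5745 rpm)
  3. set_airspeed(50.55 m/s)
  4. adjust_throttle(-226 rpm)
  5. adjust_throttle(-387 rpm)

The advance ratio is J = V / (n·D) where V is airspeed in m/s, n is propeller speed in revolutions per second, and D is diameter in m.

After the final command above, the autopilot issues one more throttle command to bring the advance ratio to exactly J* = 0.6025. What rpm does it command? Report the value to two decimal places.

rpm = 6445.61

set_propeller: D = 0.781 m, P = 0.405 m (p = P/D = 0.518566); state ← (V=0, rpm=0)
throttle_to(5745): rpm ← 5745
set_airspeed(50.55): V ← 50.55 m/s
adjust_throttle(-226): rpm ← 5745 -226 = 5519
adjust_throttle(-387): rpm ← 5519 -387 = 5132
final state: V = 50.55 m/s, rpm = 5132 → n = rpm/60 = 85.533333 rev/s
target J* = 0.6025; solve J* = V/(n·D) for n: n = V/(J*·D) = 50.55/(0.6025 × 0.781) = 107.426908 rev/s
rpm = 60·n = 6445.614464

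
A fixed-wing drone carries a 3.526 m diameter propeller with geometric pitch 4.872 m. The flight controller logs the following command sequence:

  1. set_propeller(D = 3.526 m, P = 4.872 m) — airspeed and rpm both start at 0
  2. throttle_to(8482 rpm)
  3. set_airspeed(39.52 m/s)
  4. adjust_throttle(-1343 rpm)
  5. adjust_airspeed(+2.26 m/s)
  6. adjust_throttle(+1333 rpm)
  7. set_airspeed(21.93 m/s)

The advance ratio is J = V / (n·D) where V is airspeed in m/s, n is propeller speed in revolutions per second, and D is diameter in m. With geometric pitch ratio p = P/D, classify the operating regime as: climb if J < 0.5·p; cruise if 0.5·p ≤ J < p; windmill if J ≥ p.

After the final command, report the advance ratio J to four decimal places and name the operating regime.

J = 0.0440, regime = climb

set_propeller: D = 3.526 m, P = 4.872 m (p = P/D = 1.381736); state ← (V=0, rpm=0)
throttle_to(8482): rpm ← 8482
set_airspeed(39.52): V ← 39.52 m/s
adjust_throttle(-1343): rpm ← 8482 -1343 = 7139
adjust_airspeed(+2.26): V ← 39.52 +2.26 = 41.78 m/s
adjust_throttle(+1333): rpm ← 7139 +1333 = 8472
set_airspeed(21.93): V ← 21.93 m/s
final state: V = 21.93 m/s, rpm = 8472 → n = rpm/60 = 141.200000 rev/s
J = V / (n·D) = 21.93 / (141.200000 × 3.526) = 0.044048
regime bands: climb J<0.6909 | cruise [0.6909, 1.3817) | windmill J≥1.3817
J = 0.0440 → climb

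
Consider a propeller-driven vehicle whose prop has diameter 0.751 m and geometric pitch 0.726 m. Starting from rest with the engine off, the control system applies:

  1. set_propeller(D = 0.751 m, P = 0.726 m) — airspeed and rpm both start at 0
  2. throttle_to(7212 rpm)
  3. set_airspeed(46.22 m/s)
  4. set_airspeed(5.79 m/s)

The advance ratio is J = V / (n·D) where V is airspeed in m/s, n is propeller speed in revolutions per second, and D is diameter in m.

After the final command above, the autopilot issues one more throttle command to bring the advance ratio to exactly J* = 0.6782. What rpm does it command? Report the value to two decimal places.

rpm = 682.07

set_propeller: D = 0.751 m, P = 0.726 m (p = P/D = 0.966711); state ← (V=0, rpm=0)
throttle_to(7212): rpm ← 7212
set_airspeed(46.22): V ← 46.22 m/s
set_airspeed(5.79): V ← 5.79 m/s
final state: V = 5.79 m/s, rpm = 7212 → n = rpm/60 = 120.200000 rev/s
target J* = 0.6782; solve J* = V/(n·D) for n: n = V/(J*·D) = 5.79/(0.6782 × 0.751) = 11.367916 rev/s
rpm = 60·n = 682.074937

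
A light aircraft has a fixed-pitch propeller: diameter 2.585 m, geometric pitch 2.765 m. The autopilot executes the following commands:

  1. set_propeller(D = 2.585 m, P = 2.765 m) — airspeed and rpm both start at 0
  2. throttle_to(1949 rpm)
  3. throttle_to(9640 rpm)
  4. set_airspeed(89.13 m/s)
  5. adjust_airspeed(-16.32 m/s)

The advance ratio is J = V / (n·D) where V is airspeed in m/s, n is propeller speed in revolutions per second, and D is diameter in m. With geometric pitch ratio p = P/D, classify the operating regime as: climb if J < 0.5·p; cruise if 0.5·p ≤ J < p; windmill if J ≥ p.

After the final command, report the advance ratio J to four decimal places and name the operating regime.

J = 0.1753, regime = climb

set_propeller: D = 2.585 m, P = 2.765 m (p = P/D = 1.069632); state ← (V=0, rpm=0)
throttle_to(1949): rpm ← 1949
throttle_to(9640): rpm ← 9640
set_airspeed(89.13): V ← 89.13 m/s
adjust_airspeed(-16.32): V ← 89.13 -16.32 = 72.81 m/s
final state: V = 72.81 m/s, rpm = 9640 → n = rpm/60 = 160.666667 rev/s
J = V / (n·D) = 72.81 / (160.666667 × 2.585) = 0.175309
regime bands: climb J<0.5348 | cruise [0.5348, 1.0696) | windmill J≥1.0696
J = 0.1753 → climb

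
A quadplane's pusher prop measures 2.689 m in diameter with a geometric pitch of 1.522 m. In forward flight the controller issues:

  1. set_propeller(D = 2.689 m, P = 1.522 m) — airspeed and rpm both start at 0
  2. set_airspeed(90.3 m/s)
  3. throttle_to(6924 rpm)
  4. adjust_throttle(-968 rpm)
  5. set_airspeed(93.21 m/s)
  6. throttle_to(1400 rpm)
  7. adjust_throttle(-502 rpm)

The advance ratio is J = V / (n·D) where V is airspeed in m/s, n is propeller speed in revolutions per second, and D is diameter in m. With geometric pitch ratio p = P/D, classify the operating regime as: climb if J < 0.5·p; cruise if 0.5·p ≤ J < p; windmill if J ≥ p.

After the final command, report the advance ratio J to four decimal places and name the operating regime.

J = 2.3160, regime = windmill

set_propeller: D = 2.689 m, P = 1.522 m (p = P/D = 0.566010); state ← (V=0, rpm=0)
set_airspeed(90.3): V ← 90.3 m/s
throttle_to(6924): rpm ← 6924
adjust_throttle(-968): rpm ← 6924 -968 = 5956
set_airspeed(93.21): V ← 93.21 m/s
throttle_to(1400): rpm ← 1400
adjust_throttle(-502): rpm ← 1400 -502 = 898
final state: V = 93.21 m/s, rpm = 898 → n = rpm/60 = 14.966667 rev/s
J = V / (n·D) = 93.21 / (14.966667 × 2.689) = 2.316043
regime bands: climb J<0.2830 | cruise [0.2830, 0.5660) | windmill J≥0.5660
J = 2.3160 → windmill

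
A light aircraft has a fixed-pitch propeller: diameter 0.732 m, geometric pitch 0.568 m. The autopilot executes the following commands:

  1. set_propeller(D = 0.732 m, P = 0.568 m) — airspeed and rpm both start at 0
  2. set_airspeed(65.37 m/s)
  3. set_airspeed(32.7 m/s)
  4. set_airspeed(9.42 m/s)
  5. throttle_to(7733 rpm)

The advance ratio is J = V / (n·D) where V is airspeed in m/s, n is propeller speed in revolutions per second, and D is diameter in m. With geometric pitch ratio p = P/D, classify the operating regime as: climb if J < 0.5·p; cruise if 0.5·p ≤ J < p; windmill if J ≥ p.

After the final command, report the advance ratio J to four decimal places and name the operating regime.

J = 0.0998, regime = climb

set_propeller: D = 0.732 m, P = 0.568 m (p = P/D = 0.775956); state ← (V=0, rpm=0)
set_airspeed(65.37): V ← 65.37 m/s
set_airspeed(32.7): V ← 32.7 m/s
set_airspeed(9.42): V ← 9.42 m/s
throttle_to(7733): rpm ← 7733
final state: V = 9.42 m/s, rpm = 7733 → n = rpm/60 = 128.883333 rev/s
J = V / (n·D) = 9.42 / (128.883333 × 0.732) = 0.099849
regime bands: climb J<0.3880 | cruise [0.3880, 0.7760) | windmill J≥0.7760
J = 0.0998 → climb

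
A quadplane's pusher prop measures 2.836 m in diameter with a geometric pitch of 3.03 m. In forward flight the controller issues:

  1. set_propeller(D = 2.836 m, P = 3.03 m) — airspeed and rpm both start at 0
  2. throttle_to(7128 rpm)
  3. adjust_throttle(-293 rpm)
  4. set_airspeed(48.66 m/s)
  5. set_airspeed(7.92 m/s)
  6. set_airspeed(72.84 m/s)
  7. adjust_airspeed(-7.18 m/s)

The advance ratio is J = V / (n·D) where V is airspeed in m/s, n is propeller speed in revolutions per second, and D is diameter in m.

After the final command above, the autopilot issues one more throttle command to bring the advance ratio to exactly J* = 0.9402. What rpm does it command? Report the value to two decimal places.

set_propeller: D = 2.836 m, P = 3.03 m (p = P/D = 1.068406); state ← (V=0, rpm=0)
throttle_to(7128): rpm ← 7128
adjust_throttle(-293): rpm ← 7128 -293 = 6835
set_airspeed(48.66): V ← 48.66 m/s
set_airspeed(7.92): V ← 7.92 m/s
set_airspeed(72.84): V ← 72.84 m/s
adjust_airspeed(-7.18): V ← 72.84 -7.18 = 65.66 m/s
final state: V = 65.66 m/s, rpm = 6835 → n = rpm/60 = 113.916667 rev/s
target J* = 0.9402; solve J* = V/(n·D) for n: n = V/(J*·D) = 65.66/(0.9402 × 2.836) = 24.624896 rev/s
rpm = 60·n = 1477.493760

rpm = 1477.49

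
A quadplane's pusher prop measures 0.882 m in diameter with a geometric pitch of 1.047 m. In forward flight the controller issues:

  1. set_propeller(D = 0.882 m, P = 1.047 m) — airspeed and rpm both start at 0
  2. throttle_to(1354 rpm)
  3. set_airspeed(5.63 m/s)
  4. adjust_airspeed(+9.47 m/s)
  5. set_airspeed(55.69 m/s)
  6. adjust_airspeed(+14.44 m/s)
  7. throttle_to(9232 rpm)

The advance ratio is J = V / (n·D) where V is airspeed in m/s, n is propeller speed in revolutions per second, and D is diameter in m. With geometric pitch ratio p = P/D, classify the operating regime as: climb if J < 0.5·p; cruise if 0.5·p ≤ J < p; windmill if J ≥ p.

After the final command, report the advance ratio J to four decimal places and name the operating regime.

J = 0.5168, regime = climb

set_propeller: D = 0.882 m, P = 1.047 m (p = P/D = 1.187075); state ← (V=0, rpm=0)
throttle_to(1354): rpm ← 1354
set_airspeed(5.63): V ← 5.63 m/s
adjust_airspeed(+9.47): V ← 5.63 +9.47 = 15.1 m/s
set_airspeed(55.69): V ← 55.69 m/s
adjust_airspeed(+14.44): V ← 55.69 +14.44 = 70.13 m/s
throttle_to(9232): rpm ← 9232
final state: V = 70.13 m/s, rpm = 9232 → n = rpm/60 = 153.866667 rev/s
J = V / (n·D) = 70.13 / (153.866667 × 0.882) = 0.516762
regime bands: climb J<0.5935 | cruise [0.5935, 1.1871) | windmill J≥1.1871
J = 0.5168 → climb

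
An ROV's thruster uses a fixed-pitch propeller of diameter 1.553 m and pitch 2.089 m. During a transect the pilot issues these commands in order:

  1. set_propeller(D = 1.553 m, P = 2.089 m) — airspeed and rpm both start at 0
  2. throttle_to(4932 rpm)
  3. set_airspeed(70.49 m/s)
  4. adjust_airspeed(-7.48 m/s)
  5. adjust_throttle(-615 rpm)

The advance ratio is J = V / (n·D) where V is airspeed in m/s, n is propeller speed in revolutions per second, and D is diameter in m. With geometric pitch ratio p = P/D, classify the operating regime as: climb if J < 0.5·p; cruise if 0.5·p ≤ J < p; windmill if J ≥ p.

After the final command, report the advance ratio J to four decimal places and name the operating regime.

J = 0.5639, regime = climb

set_propeller: D = 1.553 m, P = 2.089 m (p = P/D = 1.345138); state ← (V=0, rpm=0)
throttle_to(4932): rpm ← 4932
set_airspeed(70.49): V ← 70.49 m/s
adjust_airspeed(-7.48): V ← 70.49 -7.48 = 63.01 m/s
adjust_throttle(-615): rpm ← 4932 -615 = 4317
final state: V = 63.01 m/s, rpm = 4317 → n = rpm/60 = 71.950000 rev/s
J = V / (n·D) = 63.01 / (71.950000 × 1.553) = 0.563907
regime bands: climb J<0.6726 | cruise [0.6726, 1.3451) | windmill J≥1.3451
J = 0.5639 → climb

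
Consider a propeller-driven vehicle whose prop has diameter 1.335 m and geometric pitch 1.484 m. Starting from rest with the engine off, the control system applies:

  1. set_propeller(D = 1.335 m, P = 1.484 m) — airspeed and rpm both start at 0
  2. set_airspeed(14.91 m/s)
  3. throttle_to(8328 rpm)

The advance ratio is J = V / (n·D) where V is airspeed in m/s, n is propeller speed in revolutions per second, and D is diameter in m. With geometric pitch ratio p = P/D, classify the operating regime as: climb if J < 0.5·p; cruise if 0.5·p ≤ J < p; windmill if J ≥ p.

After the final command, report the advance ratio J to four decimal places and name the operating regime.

J = 0.0805, regime = climb

set_propeller: D = 1.335 m, P = 1.484 m (p = P/D = 1.111610); state ← (V=0, rpm=0)
set_airspeed(14.91): V ← 14.91 m/s
throttle_to(8328): rpm ← 8328
final state: V = 14.91 m/s, rpm = 8328 → n = rpm/60 = 138.800000 rev/s
J = V / (n·D) = 14.91 / (138.800000 × 1.335) = 0.080465
regime bands: climb J<0.5558 | cruise [0.5558, 1.1116) | windmill J≥1.1116
J = 0.0805 → climb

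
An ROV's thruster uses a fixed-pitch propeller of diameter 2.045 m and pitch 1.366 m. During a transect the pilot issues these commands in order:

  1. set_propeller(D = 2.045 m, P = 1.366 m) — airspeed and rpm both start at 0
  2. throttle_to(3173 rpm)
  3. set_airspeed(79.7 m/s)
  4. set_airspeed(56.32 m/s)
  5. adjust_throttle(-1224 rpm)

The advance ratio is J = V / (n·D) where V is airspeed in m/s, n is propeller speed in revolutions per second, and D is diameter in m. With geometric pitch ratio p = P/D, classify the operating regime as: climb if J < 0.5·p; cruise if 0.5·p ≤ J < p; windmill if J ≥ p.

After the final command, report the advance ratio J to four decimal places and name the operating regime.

set_propeller: D = 2.045 m, P = 1.366 m (p = P/D = 0.667971); state ← (V=0, rpm=0)
throttle_to(3173): rpm ← 3173
set_airspeed(79.7): V ← 79.7 m/s
set_airspeed(56.32): V ← 56.32 m/s
adjust_throttle(-1224): rpm ← 3173 -1224 = 1949
final state: V = 56.32 m/s, rpm = 1949 → n = rpm/60 = 32.483333 rev/s
J = V / (n·D) = 56.32 / (32.483333 × 2.045) = 0.847830
regime bands: climb J<0.3340 | cruise [0.3340, 0.6680) | windmill J≥0.6680
J = 0.8478 → windmill

J = 0.8478, regime = windmill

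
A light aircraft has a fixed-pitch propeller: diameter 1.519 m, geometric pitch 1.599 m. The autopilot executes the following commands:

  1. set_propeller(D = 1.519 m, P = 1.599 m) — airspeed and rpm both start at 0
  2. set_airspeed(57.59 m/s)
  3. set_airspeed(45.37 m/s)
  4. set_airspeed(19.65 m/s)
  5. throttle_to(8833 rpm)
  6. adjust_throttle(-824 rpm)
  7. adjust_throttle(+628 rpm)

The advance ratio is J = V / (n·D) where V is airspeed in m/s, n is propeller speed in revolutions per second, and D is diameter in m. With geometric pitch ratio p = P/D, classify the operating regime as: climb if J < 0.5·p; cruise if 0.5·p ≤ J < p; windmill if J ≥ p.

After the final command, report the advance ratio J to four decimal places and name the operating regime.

set_propeller: D = 1.519 m, P = 1.599 m (p = P/D = 1.052666); state ← (V=0, rpm=0)
set_airspeed(57.59): V ← 57.59 m/s
set_airspeed(45.37): V ← 45.37 m/s
set_airspeed(19.65): V ← 19.65 m/s
throttle_to(8833): rpm ← 8833
adjust_throttle(-824): rpm ← 8833 -824 = 8009
adjust_throttle(+628): rpm ← 8009 +628 = 8637
final state: V = 19.65 m/s, rpm = 8637 → n = rpm/60 = 143.950000 rev/s
J = V / (n·D) = 19.65 / (143.950000 × 1.519) = 0.089866
regime bands: climb J<0.5263 | cruise [0.5263, 1.0527) | windmill J≥1.0527
J = 0.0899 → climb

J = 0.0899, regime = climb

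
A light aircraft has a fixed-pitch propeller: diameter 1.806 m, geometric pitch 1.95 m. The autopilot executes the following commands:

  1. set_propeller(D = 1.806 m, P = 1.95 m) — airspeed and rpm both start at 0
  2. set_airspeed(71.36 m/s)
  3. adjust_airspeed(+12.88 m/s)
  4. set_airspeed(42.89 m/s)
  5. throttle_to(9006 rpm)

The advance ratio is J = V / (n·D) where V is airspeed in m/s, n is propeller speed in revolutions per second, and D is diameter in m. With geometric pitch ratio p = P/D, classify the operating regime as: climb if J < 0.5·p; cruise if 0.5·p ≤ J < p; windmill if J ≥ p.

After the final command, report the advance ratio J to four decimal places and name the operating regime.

J = 0.1582, regime = climb

set_propeller: D = 1.806 m, P = 1.95 m (p = P/D = 1.079734); state ← (V=0, rpm=0)
set_airspeed(71.36): V ← 71.36 m/s
adjust_airspeed(+12.88): V ← 71.36 +12.88 = 84.24 m/s
set_airspeed(42.89): V ← 42.89 m/s
throttle_to(9006): rpm ← 9006
final state: V = 42.89 m/s, rpm = 9006 → n = rpm/60 = 150.100000 rev/s
J = V / (n·D) = 42.89 / (150.100000 × 1.806) = 0.158219
regime bands: climb J<0.5399 | cruise [0.5399, 1.0797) | windmill J≥1.0797
J = 0.1582 → climb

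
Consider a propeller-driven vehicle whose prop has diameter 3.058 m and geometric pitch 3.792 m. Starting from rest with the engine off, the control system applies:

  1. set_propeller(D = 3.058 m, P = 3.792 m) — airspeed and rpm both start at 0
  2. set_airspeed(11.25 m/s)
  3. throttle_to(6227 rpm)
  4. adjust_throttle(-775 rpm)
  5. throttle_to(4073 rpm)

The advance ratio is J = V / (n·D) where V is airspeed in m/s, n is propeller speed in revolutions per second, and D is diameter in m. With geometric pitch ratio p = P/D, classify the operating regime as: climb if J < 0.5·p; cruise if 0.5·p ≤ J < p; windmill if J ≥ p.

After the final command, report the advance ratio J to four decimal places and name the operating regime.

J = 0.0542, regime = climb

set_propeller: D = 3.058 m, P = 3.792 m (p = P/D = 1.240026); state ← (V=0, rpm=0)
set_airspeed(11.25): V ← 11.25 m/s
throttle_to(6227): rpm ← 6227
adjust_throttle(-775): rpm ← 6227 -775 = 5452
throttle_to(4073): rpm ← 4073
final state: V = 11.25 m/s, rpm = 4073 → n = rpm/60 = 67.883333 rev/s
J = V / (n·D) = 11.25 / (67.883333 × 3.058) = 0.054194
regime bands: climb J<0.6200 | cruise [0.6200, 1.2400) | windmill J≥1.2400
J = 0.0542 → climb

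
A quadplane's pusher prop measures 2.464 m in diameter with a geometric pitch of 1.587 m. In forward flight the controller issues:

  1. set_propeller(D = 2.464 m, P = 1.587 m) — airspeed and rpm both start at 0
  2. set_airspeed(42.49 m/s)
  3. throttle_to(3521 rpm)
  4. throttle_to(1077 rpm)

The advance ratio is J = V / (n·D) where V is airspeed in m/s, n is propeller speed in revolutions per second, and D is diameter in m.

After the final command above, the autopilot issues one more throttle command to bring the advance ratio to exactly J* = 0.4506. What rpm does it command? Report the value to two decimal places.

rpm = 2296.18

set_propeller: D = 2.464 m, P = 1.587 m (p = P/D = 0.644075); state ← (V=0, rpm=0)
set_airspeed(42.49): V ← 42.49 m/s
throttle_to(3521): rpm ← 3521
throttle_to(1077): rpm ← 1077
final state: V = 42.49 m/s, rpm = 1077 → n = rpm/60 = 17.950000 rev/s
target J* = 0.4506; solve J* = V/(n·D) for n: n = V/(J*·D) = 42.49/(0.4506 × 2.464) = 38.269681 rev/s
rpm = 60·n = 2296.180850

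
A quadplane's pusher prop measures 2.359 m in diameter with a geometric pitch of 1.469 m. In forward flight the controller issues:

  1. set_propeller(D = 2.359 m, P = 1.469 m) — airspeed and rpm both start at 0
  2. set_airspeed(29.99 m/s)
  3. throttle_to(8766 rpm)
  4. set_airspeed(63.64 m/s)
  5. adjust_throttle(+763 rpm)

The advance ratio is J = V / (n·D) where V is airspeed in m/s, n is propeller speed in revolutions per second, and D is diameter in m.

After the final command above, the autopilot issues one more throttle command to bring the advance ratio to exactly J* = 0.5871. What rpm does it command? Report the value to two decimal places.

rpm = 2757.03

set_propeller: D = 2.359 m, P = 1.469 m (p = P/D = 0.622721); state ← (V=0, rpm=0)
set_airspeed(29.99): V ← 29.99 m/s
throttle_to(8766): rpm ← 8766
set_airspeed(63.64): V ← 63.64 m/s
adjust_throttle(+763): rpm ← 8766 +763 = 9529
final state: V = 63.64 m/s, rpm = 9529 → n = rpm/60 = 158.816667 rev/s
target J* = 0.5871; solve J* = V/(n·D) for n: n = V/(J*·D) = 63.64/(0.5871 × 2.359) = 45.950490 rev/s
rpm = 60·n = 2757.029418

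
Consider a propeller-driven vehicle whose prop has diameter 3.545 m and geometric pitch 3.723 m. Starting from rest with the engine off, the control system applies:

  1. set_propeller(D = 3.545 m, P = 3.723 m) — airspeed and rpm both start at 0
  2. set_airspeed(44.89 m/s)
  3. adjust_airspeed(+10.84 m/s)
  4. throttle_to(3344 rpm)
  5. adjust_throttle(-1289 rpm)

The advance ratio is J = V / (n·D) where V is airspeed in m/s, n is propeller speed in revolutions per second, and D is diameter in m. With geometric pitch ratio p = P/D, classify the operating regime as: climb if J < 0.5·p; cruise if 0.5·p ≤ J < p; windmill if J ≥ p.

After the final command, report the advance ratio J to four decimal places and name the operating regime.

set_propeller: D = 3.545 m, P = 3.723 m (p = P/D = 1.050212); state ← (V=0, rpm=0)
set_airspeed(44.89): V ← 44.89 m/s
adjust_airspeed(+10.84): V ← 44.89 +10.84 = 55.73 m/s
throttle_to(3344): rpm ← 3344
adjust_throttle(-1289): rpm ← 3344 -1289 = 2055
final state: V = 55.73 m/s, rpm = 2055 → n = rpm/60 = 34.250000 rev/s
J = V / (n·D) = 55.73 / (34.250000 × 3.545) = 0.459000
regime bands: climb J<0.5251 | cruise [0.5251, 1.0502) | windmill J≥1.0502
J = 0.4590 → climb

J = 0.4590, regime = climb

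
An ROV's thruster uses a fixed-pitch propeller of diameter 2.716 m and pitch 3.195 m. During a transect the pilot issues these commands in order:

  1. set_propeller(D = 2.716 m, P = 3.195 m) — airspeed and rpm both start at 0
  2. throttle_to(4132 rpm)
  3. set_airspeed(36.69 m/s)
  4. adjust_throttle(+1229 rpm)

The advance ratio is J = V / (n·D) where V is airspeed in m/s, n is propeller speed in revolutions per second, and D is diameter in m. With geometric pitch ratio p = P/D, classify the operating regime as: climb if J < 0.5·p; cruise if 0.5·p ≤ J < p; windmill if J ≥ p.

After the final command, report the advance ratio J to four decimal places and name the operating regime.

J = 0.1512, regime = climb

set_propeller: D = 2.716 m, P = 3.195 m (p = P/D = 1.176362); state ← (V=0, rpm=0)
throttle_to(4132): rpm ← 4132
set_airspeed(36.69): V ← 36.69 m/s
adjust_throttle(+1229): rpm ← 4132 +1229 = 5361
final state: V = 36.69 m/s, rpm = 5361 → n = rpm/60 = 89.350000 rev/s
J = V / (n·D) = 36.69 / (89.350000 × 2.716) = 0.151190
regime bands: climb J<0.5882 | cruise [0.5882, 1.1764) | windmill J≥1.1764
J = 0.1512 → climb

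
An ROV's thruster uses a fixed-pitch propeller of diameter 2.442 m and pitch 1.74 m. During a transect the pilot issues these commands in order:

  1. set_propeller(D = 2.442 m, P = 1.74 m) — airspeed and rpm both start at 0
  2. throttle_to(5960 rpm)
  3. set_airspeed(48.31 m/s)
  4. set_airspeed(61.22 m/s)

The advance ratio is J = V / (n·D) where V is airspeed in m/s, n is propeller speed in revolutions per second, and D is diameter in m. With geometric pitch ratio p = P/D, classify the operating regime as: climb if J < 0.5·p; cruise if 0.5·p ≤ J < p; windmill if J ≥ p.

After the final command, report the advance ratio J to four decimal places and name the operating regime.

J = 0.2524, regime = climb

set_propeller: D = 2.442 m, P = 1.74 m (p = P/D = 0.712531); state ← (V=0, rpm=0)
throttle_to(5960): rpm ← 5960
set_airspeed(48.31): V ← 48.31 m/s
set_airspeed(61.22): V ← 61.22 m/s
final state: V = 61.22 m/s, rpm = 5960 → n = rpm/60 = 99.333333 rev/s
J = V / (n·D) = 61.22 / (99.333333 × 2.442) = 0.252379
regime bands: climb J<0.3563 | cruise [0.3563, 0.7125) | windmill J≥0.7125
J = 0.2524 → climb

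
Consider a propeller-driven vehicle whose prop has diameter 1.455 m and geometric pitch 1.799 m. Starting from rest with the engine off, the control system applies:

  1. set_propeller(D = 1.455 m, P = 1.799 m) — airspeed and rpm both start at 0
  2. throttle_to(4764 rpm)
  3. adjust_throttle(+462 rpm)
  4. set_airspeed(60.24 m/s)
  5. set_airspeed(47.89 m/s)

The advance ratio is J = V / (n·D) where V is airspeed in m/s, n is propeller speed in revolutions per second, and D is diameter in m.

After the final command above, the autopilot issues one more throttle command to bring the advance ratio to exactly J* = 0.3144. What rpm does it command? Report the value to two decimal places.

rpm = 6281.31

set_propeller: D = 1.455 m, P = 1.799 m (p = P/D = 1.236426); state ← (V=0, rpm=0)
throttle_to(4764): rpm ← 4764
adjust_throttle(+462): rpm ← 4764 +462 = 5226
set_airspeed(60.24): V ← 60.24 m/s
set_airspeed(47.89): V ← 47.89 m/s
final state: V = 47.89 m/s, rpm = 5226 → n = rpm/60 = 87.100000 rev/s
target J* = 0.3144; solve J* = V/(n·D) for n: n = V/(J*·D) = 47.89/(0.3144 × 1.455) = 104.688579 rev/s
rpm = 60·n = 6281.314761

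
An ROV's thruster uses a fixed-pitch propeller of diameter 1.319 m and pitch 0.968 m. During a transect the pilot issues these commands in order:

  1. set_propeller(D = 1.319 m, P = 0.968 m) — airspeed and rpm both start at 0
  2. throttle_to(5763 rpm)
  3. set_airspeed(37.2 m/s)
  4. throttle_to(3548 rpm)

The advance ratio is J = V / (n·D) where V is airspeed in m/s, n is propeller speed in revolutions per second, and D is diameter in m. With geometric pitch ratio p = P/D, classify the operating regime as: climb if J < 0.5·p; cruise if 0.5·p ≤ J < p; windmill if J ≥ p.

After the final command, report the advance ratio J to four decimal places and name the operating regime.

set_propeller: D = 1.319 m, P = 0.968 m (p = P/D = 0.733889); state ← (V=0, rpm=0)
throttle_to(5763): rpm ← 5763
set_airspeed(37.2): V ← 37.2 m/s
throttle_to(3548): rpm ← 3548
final state: V = 37.2 m/s, rpm = 3548 → n = rpm/60 = 59.133333 rev/s
J = V / (n·D) = 37.2 / (59.133333 × 1.319) = 0.476942
regime bands: climb J<0.3669 | cruise [0.3669, 0.7339) | windmill J≥0.7339
J = 0.4769 → cruise

J = 0.4769, regime = cruise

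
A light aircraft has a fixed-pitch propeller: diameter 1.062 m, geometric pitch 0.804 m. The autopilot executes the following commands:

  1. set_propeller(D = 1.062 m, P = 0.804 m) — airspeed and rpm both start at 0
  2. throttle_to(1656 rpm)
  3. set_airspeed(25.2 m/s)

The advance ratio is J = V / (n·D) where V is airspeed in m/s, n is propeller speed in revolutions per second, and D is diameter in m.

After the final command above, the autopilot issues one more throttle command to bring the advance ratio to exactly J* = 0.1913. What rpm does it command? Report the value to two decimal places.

rpm = 7442.39

set_propeller: D = 1.062 m, P = 0.804 m (p = P/D = 0.757062); state ← (V=0, rpm=0)
throttle_to(1656): rpm ← 1656
set_airspeed(25.2): V ← 25.2 m/s
final state: V = 25.2 m/s, rpm = 1656 → n = rpm/60 = 27.600000 rev/s
target J* = 0.1913; solve J* = V/(n·D) for n: n = V/(J*·D) = 25.2/(0.1913 × 1.062) = 124.039799 rev/s
rpm = 60·n = 7442.387943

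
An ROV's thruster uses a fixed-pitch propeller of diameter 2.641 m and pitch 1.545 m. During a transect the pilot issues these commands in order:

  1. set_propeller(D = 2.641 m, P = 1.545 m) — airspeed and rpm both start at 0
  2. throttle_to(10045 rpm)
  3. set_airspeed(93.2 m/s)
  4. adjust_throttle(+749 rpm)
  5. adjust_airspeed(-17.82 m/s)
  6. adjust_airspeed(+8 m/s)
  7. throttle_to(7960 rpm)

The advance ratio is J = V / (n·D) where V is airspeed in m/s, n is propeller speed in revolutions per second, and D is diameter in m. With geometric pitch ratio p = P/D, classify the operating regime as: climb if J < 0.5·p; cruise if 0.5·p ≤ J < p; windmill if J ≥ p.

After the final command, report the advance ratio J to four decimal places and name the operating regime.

set_propeller: D = 2.641 m, P = 1.545 m (p = P/D = 0.585006); state ← (V=0, rpm=0)
throttle_to(10045): rpm ← 10045
set_airspeed(93.2): V ← 93.2 m/s
adjust_throttle(+749): rpm ← 10045 +749 = 10794
adjust_airspeed(-17.82): V ← 93.2 -17.82 = 75.38 m/s
adjust_airspeed(+8): V ← 75.38 +8 = 83.38 m/s
throttle_to(7960): rpm ← 7960
final state: V = 83.38 m/s, rpm = 7960 → n = rpm/60 = 132.666667 rev/s
J = V / (n·D) = 83.38 / (132.666667 × 2.641) = 0.237975
regime bands: climb J<0.2925 | cruise [0.2925, 0.5850) | windmill J≥0.5850
J = 0.2380 → climb

J = 0.2380, regime = climb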